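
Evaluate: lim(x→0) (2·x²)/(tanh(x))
This is a 0/0 indeterminate form.

Apply L'Hôpital's rule: differentiate numerator and denominator separately.
  f(x) = 2·x^2   ⇒   f'(x) = 4·x
  g(x) = tanh(x)   ⇒   g'(x) = 1 - tanh(x)^2
  lim(x→0) f'(x)/g'(x) = lim(x→0) (4·x)/(1 - tanh(x)^2)
  = 0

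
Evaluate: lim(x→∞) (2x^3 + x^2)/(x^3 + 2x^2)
This is an ∞/∞ indeterminate form.

Apply L'Hôpital's rule: differentiate numerator and denominator separately.
  f(x) = 2·x^3 + x^2   ⇒   f'(x) = 6·x^2 + 2·x
  g(x) = x^3 + 2·x^2   ⇒   g'(x) = 3·x^2 + 4·x
  lim(x→∞) f'(x)/g'(x) = lim(x→∞) (6·x^2 + 2·x)/(3·x^2 + 4·x)
  = 2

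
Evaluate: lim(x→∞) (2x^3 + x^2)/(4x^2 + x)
This is an ∞/∞ indeterminate form.

Apply L'Hôpital's rule: differentiate numerator and denominator separately.
  f(x) = 2·x^3 + x^2   ⇒   f'(x) = 6·x^2 + 2·x
  g(x) = 4·x^2 + x   ⇒   g'(x) = 8·x + 1
  lim(x→∞) f'(x)/g'(x) = lim(x→∞) (6·x^2 + 2·x)/(8·x + 1)
  = ∞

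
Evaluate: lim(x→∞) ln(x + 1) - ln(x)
This is an ∞-∞ indeterminate form.

Combine fractions or rationalize to convert ∞-∞ to 0/0 form:
  lim(x→∞) ln(x + 1) - ln(x) = 0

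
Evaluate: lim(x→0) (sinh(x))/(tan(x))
This is a 0/0 indeterminate form.

Apply L'Hôpital's rule: differentiate numerator and denominator separately.
  f(x) = sinh(x)   ⇒   f'(x) = cosh(x)
  g(x) = tan(x)   ⇒   g'(x) = tan(x)^2 + 1
  lim(x→0) f'(x)/g'(x) = lim(x→0) (cosh(x))/(tan(x)^2 + 1)
  = 1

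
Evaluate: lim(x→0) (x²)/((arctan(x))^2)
This is a 0/0 indeterminate form.

Apply L'Hôpital's rule: differentiate numerator and denominator separately.
  f(x) = x^2   ⇒   f'(x) = 2·x
  g(x) = atan(x)^2   ⇒   g'(x) = 2·atan(x)/(x^2 + 1)
  lim(x→0) f'(x)/g'(x) = lim(x→0) (2·x)/(2·atan(x)/(x^2 + 1))
  = 1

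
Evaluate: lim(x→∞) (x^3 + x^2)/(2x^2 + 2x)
This is an ∞/∞ indeterminate form.

Apply L'Hôpital's rule: differentiate numerator and denominator separately.
  f(x) = x^3 + x^2   ⇒   f'(x) = 3·x^2 + 2·x
  g(x) = 2·x^2 + 2·x   ⇒   g'(x) = 4·x + 2
  lim(x→∞) f'(x)/g'(x) = lim(x→∞) (3·x^2 + 2·x)/(4·x + 2)
  = ∞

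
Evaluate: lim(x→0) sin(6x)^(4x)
This is an exponential indeterminate form.

For exponential indeterminate forms, take the natural log:
  Let L = lim(x→0) sin(6x)^(4x)
  Then ln(L) = lim(x→0) [exponent × ln(base)]
  Evaluate using L'Hôpital or standard limits, then exponentiate.
  L = 1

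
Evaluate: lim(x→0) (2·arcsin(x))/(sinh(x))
This is a 0/0 indeterminate form.

Apply L'Hôpital's rule: differentiate numerator and denominator separately.
  f(x) = 2·asin(x)   ⇒   f'(x) = 2/sqrt(1 - x^2)
  g(x) = sinh(x)   ⇒   g'(x) = cosh(x)
  lim(x→0) f'(x)/g'(x) = lim(x→0) (2/sqrt(1 - x^2))/(cosh(x))
  = 2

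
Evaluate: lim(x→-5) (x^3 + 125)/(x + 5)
This is a standard limit.

Factor or rationalize the expression:
  lim(x→-5) (x^3 + 125)/(x + 5) = 75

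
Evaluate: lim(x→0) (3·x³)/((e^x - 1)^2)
This is a 0/0 indeterminate form.

Apply L'Hôpital's rule: differentiate numerator and denominator separately.
  f(x) = 3·x^3   ⇒   f'(x) = 9·x^2
  g(x) = (e^(x) - 1)^2   ⇒   g'(x) = 2·(e^(x) - 1)·e^(x)
  lim(x→0) f'(x)/g'(x) = lim(x→0) (9·x^2)/(2·(e^(x) - 1)·e^(x))
  = 0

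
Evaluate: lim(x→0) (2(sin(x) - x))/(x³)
This is a 0/0 indeterminate form.

Apply L'Hôpital's rule: differentiate numerator and denominator separately.
  f(x) = -2·x + 2·sin(x)   ⇒   f'(x) = 2·cos(x) - 2
  g(x) = x^3   ⇒   g'(x) = 3·x^2
  lim(x→0) f'(x)/g'(x) = lim(x→0) (2·cos(x) - 2)/(3·x^2)
  = -1/3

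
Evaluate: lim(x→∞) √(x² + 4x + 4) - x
This is an ∞-∞ indeterminate form.

Combine fractions or rationalize to convert ∞-∞ to 0/0 form:
  lim(x→∞) √(x² + 4x + 4) - x = 2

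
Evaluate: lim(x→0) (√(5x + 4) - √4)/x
This is a standard limit.

Factor or rationalize the expression:
  lim(x→0) (√(5x + 4) - √4)/x = 5/4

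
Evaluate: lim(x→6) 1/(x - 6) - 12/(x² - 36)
This is an ∞-∞ indeterminate form.

Combine fractions or rationalize to convert ∞-∞ to 0/0 form:
  lim(x→6) 1/(x - 6) - 12/(x² - 36) = 1/12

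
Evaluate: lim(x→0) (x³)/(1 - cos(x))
This is a 0/0 indeterminate form.

Apply L'Hôpital's rule: differentiate numerator and denominator separately.
  f(x) = x^3   ⇒   f'(x) = 3·x^2
  g(x) = 1 - cos(x)   ⇒   g'(x) = sin(x)
  lim(x→0) f'(x)/g'(x) = lim(x→0) (3·x^2)/(sin(x))
  = 0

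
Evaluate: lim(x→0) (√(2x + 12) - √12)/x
This is a standard limit.

Factor or rationalize the expression:
  lim(x→0) (√(2x + 12) - √12)/x = sqrt(3)/6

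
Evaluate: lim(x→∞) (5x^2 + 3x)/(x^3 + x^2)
This is an ∞/∞ indeterminate form.

Apply L'Hôpital's rule: differentiate numerator and denominator separately.
  f(x) = 5·x^2 + 3·x   ⇒   f'(x) = 10·x + 3
  g(x) = x^3 + x^2   ⇒   g'(x) = 3·x^2 + 2·x
  lim(x→∞) f'(x)/g'(x) = lim(x→∞) (10·x + 3)/(3·x^2 + 2·x)
  = 0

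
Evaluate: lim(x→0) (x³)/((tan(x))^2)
This is a 0/0 indeterminate form.

Apply L'Hôpital's rule: differentiate numerator and denominator separately.
  f(x) = x^3   ⇒   f'(x) = 3·x^2
  g(x) = tan(x)^2   ⇒   g'(x) = (2·tan(x)^2 + 2)·tan(x)
  lim(x→0) f'(x)/g'(x) = lim(x→0) (3·x^2)/((2·tan(x)^2 + 2)·tan(x))
  = 0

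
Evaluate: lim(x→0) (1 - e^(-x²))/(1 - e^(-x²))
This is a 0/0 indeterminate form.

Apply L'Hôpital's rule: differentiate numerator and denominator separately.
  f(x) = 1 - e^(-x^2)   ⇒   f'(x) = 2·x·e^(-x^2)
  g(x) = 1 - e^(-x^2)   ⇒   g'(x) = 2·x·e^(-x^2)
  lim(x→0) f'(x)/g'(x) = lim(x→0) (2·x·e^(-x^2))/(2·x·e^(-x^2))
  = 1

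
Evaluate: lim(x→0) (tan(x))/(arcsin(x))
This is a 0/0 indeterminate form.

Apply L'Hôpital's rule: differentiate numerator and denominator separately.
  f(x) = tan(x)   ⇒   f'(x) = tan(x)^2 + 1
  g(x) = asin(x)   ⇒   g'(x) = 1/sqrt(1 - x^2)
  lim(x→0) f'(x)/g'(x) = lim(x→0) (tan(x)^2 + 1)/(1/sqrt(1 - x^2))
  = 1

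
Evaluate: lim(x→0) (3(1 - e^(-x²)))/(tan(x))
This is a 0/0 indeterminate form.

Apply L'Hôpital's rule: differentiate numerator and denominator separately.
  f(x) = 3 - 3·e^(-x^2)   ⇒   f'(x) = 6·x·e^(-x^2)
  g(x) = tan(x)   ⇒   g'(x) = tan(x)^2 + 1
  lim(x→0) f'(x)/g'(x) = lim(x→0) (6·x·e^(-x^2))/(tan(x)^2 + 1)
  = 0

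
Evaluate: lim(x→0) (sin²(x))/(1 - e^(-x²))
This is a 0/0 indeterminate form.

Apply L'Hôpital's rule: differentiate numerator and denominator separately.
  f(x) = sin(x)^2   ⇒   f'(x) = 2·sin(x)·cos(x)
  g(x) = 1 - e^(-x^2)   ⇒   g'(x) = 2·x·e^(-x^2)
  lim(x→0) f'(x)/g'(x) = lim(x→0) (2·sin(x)·cos(x))/(2·x·e^(-x^2))
  = 1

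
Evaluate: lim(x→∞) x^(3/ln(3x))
This is an exponential indeterminate form.

For exponential indeterminate forms, take the natural log:
  Let L = lim(x→∞) x^(3/ln(3x))
  Then ln(L) = lim(x→∞) [exponent × ln(base)]
  Evaluate using L'Hôpital or standard limits, then exponentiate.
  L = e^(3)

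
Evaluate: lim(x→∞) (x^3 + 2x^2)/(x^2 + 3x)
This is an ∞/∞ indeterminate form.

Apply L'Hôpital's rule: differentiate numerator and denominator separately.
  f(x) = x^3 + 2·x^2   ⇒   f'(x) = 3·x^2 + 4·x
  g(x) = x^2 + 3·x   ⇒   g'(x) = 2·x + 3
  lim(x→∞) f'(x)/g'(x) = lim(x→∞) (3·x^2 + 4·x)/(2·x + 3)
  = ∞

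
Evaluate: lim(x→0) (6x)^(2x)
This is an exponential indeterminate form.

For exponential indeterminate forms, take the natural log:
  Let L = lim(x→0) (6x)^(2x)
  Then ln(L) = lim(x→0) [exponent × ln(base)]
  Evaluate using L'Hôpital or standard limits, then exponentiate.
  L = 1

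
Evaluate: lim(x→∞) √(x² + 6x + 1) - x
This is an ∞-∞ indeterminate form.

Combine fractions or rationalize to convert ∞-∞ to 0/0 form:
  lim(x→∞) √(x² + 6x + 1) - x = 3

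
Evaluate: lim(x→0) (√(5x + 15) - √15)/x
This is a standard limit.

Factor or rationalize the expression:
  lim(x→0) (√(5x + 15) - √15)/x = sqrt(15)/6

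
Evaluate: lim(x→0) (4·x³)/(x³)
This is a 0/0 indeterminate form.

Apply L'Hôpital's rule: differentiate numerator and denominator separately.
  f(x) = 4·x^3   ⇒   f'(x) = 12·x^2
  g(x) = x^3   ⇒   g'(x) = 3·x^2
  lim(x→0) f'(x)/g'(x) = lim(x→0) (12·x^2)/(3·x^2)
  = 4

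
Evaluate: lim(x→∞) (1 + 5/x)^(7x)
This is an exponential indeterminate form.

For exponential indeterminate forms, take the natural log:
  Let L = lim(x→∞) (1 + 5/x)^(7x)
  Then ln(L) = lim(x→∞) [exponent × ln(base)]
  Evaluate using L'Hôpital or standard limits, then exponentiate.
  L = e^(35)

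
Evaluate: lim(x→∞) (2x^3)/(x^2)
This is an ∞/∞ indeterminate form.

Apply L'Hôpital's rule: differentiate numerator and denominator separately.
  f(x) = 2·x^3   ⇒   f'(x) = 6·x^2
  g(x) = x^2   ⇒   g'(x) = 2·x
  lim(x→∞) f'(x)/g'(x) = lim(x→∞) (6·x^2)/(2·x)
  = ∞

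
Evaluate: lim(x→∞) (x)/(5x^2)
This is an ∞/∞ indeterminate form.

Apply L'Hôpital's rule: differentiate numerator and denominator separately.
  f(x) = x   ⇒   f'(x) = 1
  g(x) = 5·x^2   ⇒   g'(x) = 10·x
  lim(x→∞) f'(x)/g'(x) = lim(x→∞) (1)/(10·x)
  = 0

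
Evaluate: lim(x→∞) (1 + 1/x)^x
This is an exponential indeterminate form.

For exponential indeterminate forms, take the natural log:
  Let L = lim(x→∞) (1 + 1/x)^x
  Then ln(L) = lim(x→∞) [exponent × ln(base)]
  Evaluate using L'Hôpital or standard limits, then exponentiate.
  L = e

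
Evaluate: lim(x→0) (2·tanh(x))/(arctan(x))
This is a 0/0 indeterminate form.

Apply L'Hôpital's rule: differentiate numerator and denominator separately.
  f(x) = 2·tanh(x)   ⇒   f'(x) = 2 - 2·tanh(x)^2
  g(x) = atan(x)   ⇒   g'(x) = 1/(x^2 + 1)
  lim(x→0) f'(x)/g'(x) = lim(x→0) (2 - 2·tanh(x)^2)/(1/(x^2 + 1))
  = 2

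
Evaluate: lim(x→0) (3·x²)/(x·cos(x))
This is a 0/0 indeterminate form.

Apply L'Hôpital's rule: differentiate numerator and denominator separately.
  f(x) = 3·x^2   ⇒   f'(x) = 6·x
  g(x) = x·cos(x)   ⇒   g'(x) = -x·sin(x) + cos(x)
  lim(x→0) f'(x)/g'(x) = lim(x→0) (6·x)/(-x·sin(x) + cos(x))
  = 0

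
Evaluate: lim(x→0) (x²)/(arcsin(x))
This is a 0/0 indeterminate form.

Apply L'Hôpital's rule: differentiate numerator and denominator separately.
  f(x) = x^2   ⇒   f'(x) = 2·x
  g(x) = asin(x)   ⇒   g'(x) = 1/sqrt(1 - x^2)
  lim(x→0) f'(x)/g'(x) = lim(x→0) (2·x)/(1/sqrt(1 - x^2))
  = 0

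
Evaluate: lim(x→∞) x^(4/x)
This is an exponential indeterminate form.

For exponential indeterminate forms, take the natural log:
  Let L = lim(x→∞) x^(4/x)
  Then ln(L) = lim(x→∞) [exponent × ln(base)]
  Evaluate using L'Hôpital or standard limits, then exponentiate.
  L = 1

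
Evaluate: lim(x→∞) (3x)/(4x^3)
This is an ∞/∞ indeterminate form.

Apply L'Hôpital's rule: differentiate numerator and denominator separately.
  f(x) = 3·x   ⇒   f'(x) = 3
  g(x) = 4·x^3   ⇒   g'(x) = 12·x^2
  lim(x→∞) f'(x)/g'(x) = lim(x→∞) (3)/(12·x^2)
  = 0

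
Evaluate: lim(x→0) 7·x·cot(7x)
This is a 0·∞ indeterminate form.

Rewrite 0·∞ as a quotient (0/0 or ∞/∞ form), then apply L'Hôpital's rule:
  lim(x→0) 7·x·cot(7x) = 1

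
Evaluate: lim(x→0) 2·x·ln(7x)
This is a 0·∞ indeterminate form.

Rewrite 0·∞ as a quotient (0/0 or ∞/∞ form), then apply L'Hôpital's rule:
  lim(x→0) 2·x·ln(7x) = 0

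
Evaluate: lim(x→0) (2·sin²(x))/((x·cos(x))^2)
This is a 0/0 indeterminate form.

Apply L'Hôpital's rule: differentiate numerator and denominator separately.
  f(x) = 2·sin(x)^2   ⇒   f'(x) = 4·sin(x)·cos(x)
  g(x) = x^2·cos(x)^2   ⇒   g'(x) = -2·x^2·sin(x)·cos(x) + 2·x·cos(x)^2
  lim(x→0) f'(x)/g'(x) = lim(x→0) (4·sin(x)·cos(x))/(-2·x^2·sin(x)·cos(x) + 2·x·cos(x)^2)
  = 2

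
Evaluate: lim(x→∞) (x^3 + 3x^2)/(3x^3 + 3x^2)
This is an ∞/∞ indeterminate form.

Apply L'Hôpital's rule: differentiate numerator and denominator separately.
  f(x) = x^3 + 3·x^2   ⇒   f'(x) = 3·x^2 + 6·x
  g(x) = 3·x^3 + 3·x^2   ⇒   g'(x) = 9·x^2 + 6·x
  lim(x→∞) f'(x)/g'(x) = lim(x→∞) (3·x^2 + 6·x)/(9·x^2 + 6·x)
  = 1/3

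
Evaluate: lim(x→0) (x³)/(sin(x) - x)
This is a 0/0 indeterminate form.

Apply L'Hôpital's rule: differentiate numerator and denominator separately.
  f(x) = x^3   ⇒   f'(x) = 3·x^2
  g(x) = -x + sin(x)   ⇒   g'(x) = cos(x) - 1
  lim(x→0) f'(x)/g'(x) = lim(x→0) (3·x^2)/(cos(x) - 1)
  = -6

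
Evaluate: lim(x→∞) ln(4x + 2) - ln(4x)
This is an ∞-∞ indeterminate form.

Combine fractions or rationalize to convert ∞-∞ to 0/0 form:
  lim(x→∞) ln(4x + 2) - ln(4x) = 0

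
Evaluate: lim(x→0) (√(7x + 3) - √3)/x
This is a standard limit.

Factor or rationalize the expression:
  lim(x→0) (√(7x + 3) - √3)/x = 7·sqrt(3)/6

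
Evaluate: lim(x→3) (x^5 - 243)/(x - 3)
This is a standard limit.

Factor or rationalize the expression:
  lim(x→3) (x^5 - 243)/(x - 3) = 405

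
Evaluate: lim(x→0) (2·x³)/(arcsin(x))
This is a 0/0 indeterminate form.

Apply L'Hôpital's rule: differentiate numerator and denominator separately.
  f(x) = 2·x^3   ⇒   f'(x) = 6·x^2
  g(x) = asin(x)   ⇒   g'(x) = 1/sqrt(1 - x^2)
  lim(x→0) f'(x)/g'(x) = lim(x→0) (6·x^2)/(1/sqrt(1 - x^2))
  = 0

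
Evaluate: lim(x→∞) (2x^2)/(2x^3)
This is an ∞/∞ indeterminate form.

Apply L'Hôpital's rule: differentiate numerator and denominator separately.
  f(x) = 2·x^2   ⇒   f'(x) = 4·x
  g(x) = 2·x^3   ⇒   g'(x) = 6·x^2
  lim(x→∞) f'(x)/g'(x) = lim(x→∞) (4·x)/(6·x^2)
  = 0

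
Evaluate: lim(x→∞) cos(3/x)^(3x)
This is an exponential indeterminate form.

For exponential indeterminate forms, take the natural log:
  Let L = lim(x→∞) cos(3/x)^(3x)
  Then ln(L) = lim(x→∞) [exponent × ln(base)]
  Evaluate using L'Hôpital or standard limits, then exponentiate.
  L = 1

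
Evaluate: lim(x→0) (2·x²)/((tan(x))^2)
This is a 0/0 indeterminate form.

Apply L'Hôpital's rule: differentiate numerator and denominator separately.
  f(x) = 2·x^2   ⇒   f'(x) = 4·x
  g(x) = tan(x)^2   ⇒   g'(x) = (2·tan(x)^2 + 2)·tan(x)
  lim(x→0) f'(x)/g'(x) = lim(x→0) (4·x)/((2·tan(x)^2 + 2)·tan(x))
  = 2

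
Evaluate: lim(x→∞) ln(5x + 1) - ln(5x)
This is an ∞-∞ indeterminate form.

Combine fractions or rationalize to convert ∞-∞ to 0/0 form:
  lim(x→∞) ln(5x + 1) - ln(5x) = 0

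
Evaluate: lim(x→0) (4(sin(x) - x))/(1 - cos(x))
This is a 0/0 indeterminate form.

Apply L'Hôpital's rule: differentiate numerator and denominator separately.
  f(x) = -4·x + 4·sin(x)   ⇒   f'(x) = 4·cos(x) - 4
  g(x) = 1 - cos(x)   ⇒   g'(x) = sin(x)
  lim(x→0) f'(x)/g'(x) = lim(x→0) (4·cos(x) - 4)/(sin(x))
  = 0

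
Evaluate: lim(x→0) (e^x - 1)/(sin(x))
This is a 0/0 indeterminate form.

Apply L'Hôpital's rule: differentiate numerator and denominator separately.
  f(x) = e^(x) - 1   ⇒   f'(x) = e^(x)
  g(x) = sin(x)   ⇒   g'(x) = cos(x)
  lim(x→0) f'(x)/g'(x) = lim(x→0) (e^(x))/(cos(x))
  = 1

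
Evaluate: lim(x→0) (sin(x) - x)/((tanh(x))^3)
This is a 0/0 indeterminate form.

Apply L'Hôpital's rule: differentiate numerator and denominator separately.
  f(x) = -x + sin(x)   ⇒   f'(x) = cos(x) - 1
  g(x) = tanh(x)^3   ⇒   g'(x) = (3 - 3·tanh(x)^2)·tanh(x)^2
  lim(x→0) f'(x)/g'(x) = lim(x→0) (cos(x) - 1)/((3 - 3·tanh(x)^2)·tanh(x)^2)
  = -1/6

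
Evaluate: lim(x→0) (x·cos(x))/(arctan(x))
This is a 0/0 indeterminate form.

Apply L'Hôpital's rule: differentiate numerator and denominator separately.
  f(x) = x·cos(x)   ⇒   f'(x) = -x·sin(x) + cos(x)
  g(x) = atan(x)   ⇒   g'(x) = 1/(x^2 + 1)
  lim(x→0) f'(x)/g'(x) = lim(x→0) (-x·sin(x) + cos(x))/(1/(x^2 + 1))
  = 1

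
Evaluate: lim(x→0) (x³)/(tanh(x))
This is a 0/0 indeterminate form.

Apply L'Hôpital's rule: differentiate numerator and denominator separately.
  f(x) = x^3   ⇒   f'(x) = 3·x^2
  g(x) = tanh(x)   ⇒   g'(x) = 1 - tanh(x)^2
  lim(x→0) f'(x)/g'(x) = lim(x→0) (3·x^2)/(1 - tanh(x)^2)
  = 0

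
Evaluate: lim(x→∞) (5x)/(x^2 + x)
This is an ∞/∞ indeterminate form.

Apply L'Hôpital's rule: differentiate numerator and denominator separately.
  f(x) = 5·x   ⇒   f'(x) = 5
  g(x) = x^2 + x   ⇒   g'(x) = 2·x + 1
  lim(x→∞) f'(x)/g'(x) = lim(x→∞) (5)/(2·x + 1)
  = 0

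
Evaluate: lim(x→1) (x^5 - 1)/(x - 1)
This is a standard limit.

Factor or rationalize the expression:
  lim(x→1) (x^5 - 1)/(x - 1) = 5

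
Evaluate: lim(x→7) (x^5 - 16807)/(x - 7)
This is a standard limit.

Factor or rationalize the expression:
  lim(x→7) (x^5 - 16807)/(x - 7) = 12005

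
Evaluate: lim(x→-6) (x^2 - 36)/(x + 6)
This is a standard limit.

Factor or rationalize the expression:
  lim(x→-6) (x^2 - 36)/(x + 6) = -12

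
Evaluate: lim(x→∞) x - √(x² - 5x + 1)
This is an ∞-∞ indeterminate form.

Combine fractions or rationalize to convert ∞-∞ to 0/0 form:
  lim(x→∞) x - √(x² - 5x + 1) = 5/2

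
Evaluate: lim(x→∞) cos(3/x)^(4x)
This is an exponential indeterminate form.

For exponential indeterminate forms, take the natural log:
  Let L = lim(x→∞) cos(3/x)^(4x)
  Then ln(L) = lim(x→∞) [exponent × ln(base)]
  Evaluate using L'Hôpital or standard limits, then exponentiate.
  L = 1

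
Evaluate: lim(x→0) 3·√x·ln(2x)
This is a 0·∞ indeterminate form.

Rewrite 0·∞ as a quotient (0/0 or ∞/∞ form), then apply L'Hôpital's rule:
  lim(x→0) 3·√x·ln(2x) = 0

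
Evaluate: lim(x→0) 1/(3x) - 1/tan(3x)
This is an ∞-∞ indeterminate form.

Combine fractions or rationalize to convert ∞-∞ to 0/0 form:
  lim(x→0) 1/(3x) - 1/tan(3x) = 0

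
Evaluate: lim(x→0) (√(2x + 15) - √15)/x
This is a standard limit.

Factor or rationalize the expression:
  lim(x→0) (√(2x + 15) - √15)/x = sqrt(15)/15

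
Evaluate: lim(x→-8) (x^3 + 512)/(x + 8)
This is a standard limit.

Factor or rationalize the expression:
  lim(x→-8) (x^3 + 512)/(x + 8) = 192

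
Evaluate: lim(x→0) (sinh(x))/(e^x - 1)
This is a 0/0 indeterminate form.

Apply L'Hôpital's rule: differentiate numerator and denominator separately.
  f(x) = sinh(x)   ⇒   f'(x) = cosh(x)
  g(x) = e^(x) - 1   ⇒   g'(x) = e^(x)
  lim(x→0) f'(x)/g'(x) = lim(x→0) (cosh(x))/(e^(x))
  = 1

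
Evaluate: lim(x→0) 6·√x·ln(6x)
This is a 0·∞ indeterminate form.

Rewrite 0·∞ as a quotient (0/0 or ∞/∞ form), then apply L'Hôpital's rule:
  lim(x→0) 6·√x·ln(6x) = 0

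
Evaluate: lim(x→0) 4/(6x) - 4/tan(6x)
This is an ∞-∞ indeterminate form.

Combine fractions or rationalize to convert ∞-∞ to 0/0 form:
  lim(x→0) 4/(6x) - 4/tan(6x) = 0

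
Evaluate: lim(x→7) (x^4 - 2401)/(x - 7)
This is a standard limit.

Factor or rationalize the expression:
  lim(x→7) (x^4 - 2401)/(x - 7) = 1372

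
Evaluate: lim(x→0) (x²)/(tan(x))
This is a 0/0 indeterminate form.

Apply L'Hôpital's rule: differentiate numerator and denominator separately.
  f(x) = x^2   ⇒   f'(x) = 2·x
  g(x) = tan(x)   ⇒   g'(x) = tan(x)^2 + 1
  lim(x→0) f'(x)/g'(x) = lim(x→0) (2·x)/(tan(x)^2 + 1)
  = 0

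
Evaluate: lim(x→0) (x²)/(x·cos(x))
This is a 0/0 indeterminate form.

Apply L'Hôpital's rule: differentiate numerator and denominator separately.
  f(x) = x^2   ⇒   f'(x) = 2·x
  g(x) = x·cos(x)   ⇒   g'(x) = -x·sin(x) + cos(x)
  lim(x→0) f'(x)/g'(x) = lim(x→0) (2·x)/(-x·sin(x) + cos(x))
  = 0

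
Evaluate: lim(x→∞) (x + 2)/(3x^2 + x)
This is an ∞/∞ indeterminate form.

Apply L'Hôpital's rule: differentiate numerator and denominator separately.
  f(x) = x + 2   ⇒   f'(x) = 1
  g(x) = 3·x^2 + x   ⇒   g'(x) = 6·x + 1
  lim(x→∞) f'(x)/g'(x) = lim(x→∞) (1)/(6·x + 1)
  = 0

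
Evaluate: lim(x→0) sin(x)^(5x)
This is an exponential indeterminate form.

For exponential indeterminate forms, take the natural log:
  Let L = lim(x→0) sin(x)^(5x)
  Then ln(L) = lim(x→0) [exponent × ln(base)]
  Evaluate using L'Hôpital or standard limits, then exponentiate.
  L = 1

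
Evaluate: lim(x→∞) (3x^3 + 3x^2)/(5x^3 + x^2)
This is an ∞/∞ indeterminate form.

Apply L'Hôpital's rule: differentiate numerator and denominator separately.
  f(x) = 3·x^3 + 3·x^2   ⇒   f'(x) = 9·x^2 + 6·x
  g(x) = 5·x^3 + x^2   ⇒   g'(x) = 15·x^2 + 2·x
  lim(x→∞) f'(x)/g'(x) = lim(x→∞) (9·x^2 + 6·x)/(15·x^2 + 2·x)
  = 3/5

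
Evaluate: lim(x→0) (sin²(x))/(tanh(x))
This is a 0/0 indeterminate form.

Apply L'Hôpital's rule: differentiate numerator and denominator separately.
  f(x) = sin(x)^2   ⇒   f'(x) = 2·sin(x)·cos(x)
  g(x) = tanh(x)   ⇒   g'(x) = 1 - tanh(x)^2
  lim(x→0) f'(x)/g'(x) = lim(x→0) (2·sin(x)·cos(x))/(1 - tanh(x)^2)
  = 0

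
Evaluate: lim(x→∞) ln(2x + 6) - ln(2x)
This is an ∞-∞ indeterminate form.

Combine fractions or rationalize to convert ∞-∞ to 0/0 form:
  lim(x→∞) ln(2x + 6) - ln(2x) = 0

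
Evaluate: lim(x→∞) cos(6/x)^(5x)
This is an exponential indeterminate form.

For exponential indeterminate forms, take the natural log:
  Let L = lim(x→∞) cos(6/x)^(5x)
  Then ln(L) = lim(x→∞) [exponent × ln(base)]
  Evaluate using L'Hôpital or standard limits, then exponentiate.
  L = 1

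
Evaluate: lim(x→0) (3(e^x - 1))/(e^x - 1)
This is a 0/0 indeterminate form.

Apply L'Hôpital's rule: differentiate numerator and denominator separately.
  f(x) = 3·e^(x) - 3   ⇒   f'(x) = 3·e^(x)
  g(x) = e^(x) - 1   ⇒   g'(x) = e^(x)
  lim(x→0) f'(x)/g'(x) = lim(x→0) (3·e^(x))/(e^(x))
  = 3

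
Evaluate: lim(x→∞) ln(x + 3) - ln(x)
This is an ∞-∞ indeterminate form.

Combine fractions or rationalize to convert ∞-∞ to 0/0 form:
  lim(x→∞) ln(x + 3) - ln(x) = 0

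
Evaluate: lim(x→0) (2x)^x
This is an exponential indeterminate form.

For exponential indeterminate forms, take the natural log:
  Let L = lim(x→0) (2x)^x
  Then ln(L) = lim(x→0) [exponent × ln(base)]
  Evaluate using L'Hôpital or standard limits, then exponentiate.
  L = 1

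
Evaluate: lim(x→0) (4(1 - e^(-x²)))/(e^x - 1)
This is a 0/0 indeterminate form.

Apply L'Hôpital's rule: differentiate numerator and denominator separately.
  f(x) = 4 - 4·e^(-x^2)   ⇒   f'(x) = 8·x·e^(-x^2)
  g(x) = e^(x) - 1   ⇒   g'(x) = e^(x)
  lim(x→0) f'(x)/g'(x) = lim(x→0) (8·x·e^(-x^2))/(e^(x))
  = 0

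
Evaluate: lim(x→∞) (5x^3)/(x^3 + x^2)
This is an ∞/∞ indeterminate form.

Apply L'Hôpital's rule: differentiate numerator and denominator separately.
  f(x) = 5·x^3   ⇒   f'(x) = 15·x^2
  g(x) = x^3 + x^2   ⇒   g'(x) = 3·x^2 + 2·x
  lim(x→∞) f'(x)/g'(x) = lim(x→∞) (15·x^2)/(3·x^2 + 2·x)
  = 5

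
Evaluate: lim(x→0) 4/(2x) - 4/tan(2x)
This is an ∞-∞ indeterminate form.

Combine fractions or rationalize to convert ∞-∞ to 0/0 form:
  lim(x→0) 4/(2x) - 4/tan(2x) = 0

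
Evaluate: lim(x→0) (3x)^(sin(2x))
This is an exponential indeterminate form.

For exponential indeterminate forms, take the natural log:
  Let L = lim(x→0) (3x)^(sin(2x))
  Then ln(L) = lim(x→0) [exponent × ln(base)]
  Evaluate using L'Hôpital or standard limits, then exponentiate.
  L = 1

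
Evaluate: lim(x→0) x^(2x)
This is an exponential indeterminate form.

For exponential indeterminate forms, take the natural log:
  Let L = lim(x→0) x^(2x)
  Then ln(L) = lim(x→0) [exponent × ln(base)]
  Evaluate using L'Hôpital or standard limits, then exponentiate.
  L = 1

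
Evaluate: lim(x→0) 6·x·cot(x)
This is a 0·∞ indeterminate form.

Rewrite 0·∞ as a quotient (0/0 or ∞/∞ form), then apply L'Hôpital's rule:
  lim(x→0) 6·x·cot(x) = 6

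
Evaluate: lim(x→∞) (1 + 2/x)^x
This is an exponential indeterminate form.

For exponential indeterminate forms, take the natural log:
  Let L = lim(x→∞) (1 + 2/x)^x
  Then ln(L) = lim(x→∞) [exponent × ln(base)]
  Evaluate using L'Hôpital or standard limits, then exponentiate.
  L = e²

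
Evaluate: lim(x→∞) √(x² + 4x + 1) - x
This is an ∞-∞ indeterminate form.

Combine fractions or rationalize to convert ∞-∞ to 0/0 form:
  lim(x→∞) √(x² + 4x + 1) - x = 2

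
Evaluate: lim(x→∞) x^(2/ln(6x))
This is an exponential indeterminate form.

For exponential indeterminate forms, take the natural log:
  Let L = lim(x→∞) x^(2/ln(6x))
  Then ln(L) = lim(x→∞) [exponent × ln(base)]
  Evaluate using L'Hôpital or standard limits, then exponentiate.
  L = e²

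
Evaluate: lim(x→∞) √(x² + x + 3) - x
This is an ∞-∞ indeterminate form.

Combine fractions or rationalize to convert ∞-∞ to 0/0 form:
  lim(x→∞) √(x² + x + 3) - x = 1/2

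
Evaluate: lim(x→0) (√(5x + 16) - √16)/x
This is a standard limit.

Factor or rationalize the expression:
  lim(x→0) (√(5x + 16) - √16)/x = 5/8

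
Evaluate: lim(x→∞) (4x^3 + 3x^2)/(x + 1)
This is an ∞/∞ indeterminate form.

Apply L'Hôpital's rule: differentiate numerator and denominator separately.
  f(x) = 4·x^3 + 3·x^2   ⇒   f'(x) = 12·x^2 + 6·x
  g(x) = x + 1   ⇒   g'(x) = 1
  lim(x→∞) f'(x)/g'(x) = lim(x→∞) (12·x^2 + 6·x)/(1)
  = ∞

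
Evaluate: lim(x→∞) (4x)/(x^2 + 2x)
This is an ∞/∞ indeterminate form.

Apply L'Hôpital's rule: differentiate numerator and denominator separately.
  f(x) = 4·x   ⇒   f'(x) = 4
  g(x) = x^2 + 2·x   ⇒   g'(x) = 2·x + 2
  lim(x→∞) f'(x)/g'(x) = lim(x→∞) (4)/(2·x + 2)
  = 0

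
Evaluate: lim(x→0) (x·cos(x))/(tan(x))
This is a 0/0 indeterminate form.

Apply L'Hôpital's rule: differentiate numerator and denominator separately.
  f(x) = x·cos(x)   ⇒   f'(x) = -x·sin(x) + cos(x)
  g(x) = tan(x)   ⇒   g'(x) = tan(x)^2 + 1
  lim(x→0) f'(x)/g'(x) = lim(x→0) (-x·sin(x) + cos(x))/(tan(x)^2 + 1)
  = 1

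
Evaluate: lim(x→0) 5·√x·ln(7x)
This is a 0·∞ indeterminate form.

Rewrite 0·∞ as a quotient (0/0 or ∞/∞ form), then apply L'Hôpital's rule:
  lim(x→0) 5·√x·ln(7x) = 0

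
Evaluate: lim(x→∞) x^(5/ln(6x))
This is an exponential indeterminate form.

For exponential indeterminate forms, take the natural log:
  Let L = lim(x→∞) x^(5/ln(6x))
  Then ln(L) = lim(x→∞) [exponent × ln(base)]
  Evaluate using L'Hôpital or standard limits, then exponentiate.
  L = e^(5)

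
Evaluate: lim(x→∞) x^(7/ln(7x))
This is an exponential indeterminate form.

For exponential indeterminate forms, take the natural log:
  Let L = lim(x→∞) x^(7/ln(7x))
  Then ln(L) = lim(x→∞) [exponent × ln(base)]
  Evaluate using L'Hôpital or standard limits, then exponentiate.
  L = e^(7)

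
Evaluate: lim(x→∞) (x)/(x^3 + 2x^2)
This is an ∞/∞ indeterminate form.

Apply L'Hôpital's rule: differentiate numerator and denominator separately.
  f(x) = x   ⇒   f'(x) = 1
  g(x) = x^3 + 2·x^2   ⇒   g'(x) = 3·x^2 + 4·x
  lim(x→∞) f'(x)/g'(x) = lim(x→∞) (1)/(3·x^2 + 4·x)
  = 0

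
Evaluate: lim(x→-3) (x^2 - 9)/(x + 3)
This is a standard limit.

Factor or rationalize the expression:
  lim(x→-3) (x^2 - 9)/(x + 3) = -6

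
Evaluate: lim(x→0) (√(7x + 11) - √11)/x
This is a standard limit.

Factor or rationalize the expression:
  lim(x→0) (√(7x + 11) - √11)/x = 7·sqrt(11)/22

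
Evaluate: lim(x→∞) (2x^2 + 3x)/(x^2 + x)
This is an ∞/∞ indeterminate form.

Apply L'Hôpital's rule: differentiate numerator and denominator separately.
  f(x) = 2·x^2 + 3·x   ⇒   f'(x) = 4·x + 3
  g(x) = x^2 + x   ⇒   g'(x) = 2·x + 1
  lim(x→∞) f'(x)/g'(x) = lim(x→∞) (4·x + 3)/(2·x + 1)
  = 2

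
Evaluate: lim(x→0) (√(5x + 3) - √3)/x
This is a standard limit.

Factor or rationalize the expression:
  lim(x→0) (√(5x + 3) - √3)/x = 5·sqrt(3)/6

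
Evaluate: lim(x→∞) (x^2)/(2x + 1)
This is an ∞/∞ indeterminate form.

Apply L'Hôpital's rule: differentiate numerator and denominator separately.
  f(x) = x^2   ⇒   f'(x) = 2·x
  g(x) = 2·x + 1   ⇒   g'(x) = 2
  lim(x→∞) f'(x)/g'(x) = lim(x→∞) (2·x)/(2)
  = ∞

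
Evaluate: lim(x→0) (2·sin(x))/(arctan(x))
This is a 0/0 indeterminate form.

Apply L'Hôpital's rule: differentiate numerator and denominator separately.
  f(x) = 2·sin(x)   ⇒   f'(x) = 2·cos(x)
  g(x) = atan(x)   ⇒   g'(x) = 1/(x^2 + 1)
  lim(x→0) f'(x)/g'(x) = lim(x→0) (2·cos(x))/(1/(x^2 + 1))
  = 2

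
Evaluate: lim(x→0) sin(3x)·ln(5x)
This is a 0·∞ indeterminate form.

Rewrite 0·∞ as a quotient (0/0 or ∞/∞ form), then apply L'Hôpital's rule:
  lim(x→0) sin(3x)·ln(5x) = 0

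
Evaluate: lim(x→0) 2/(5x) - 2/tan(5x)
This is an ∞-∞ indeterminate form.

Combine fractions or rationalize to convert ∞-∞ to 0/0 form:
  lim(x→0) 2/(5x) - 2/tan(5x) = 0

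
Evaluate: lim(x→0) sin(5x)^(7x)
This is an exponential indeterminate form.

For exponential indeterminate forms, take the natural log:
  Let L = lim(x→0) sin(5x)^(7x)
  Then ln(L) = lim(x→0) [exponent × ln(base)]
  Evaluate using L'Hôpital or standard limits, then exponentiate.
  L = 1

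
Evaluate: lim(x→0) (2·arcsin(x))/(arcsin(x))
This is a 0/0 indeterminate form.

Apply L'Hôpital's rule: differentiate numerator and denominator separately.
  f(x) = 2·asin(x)   ⇒   f'(x) = 2/sqrt(1 - x^2)
  g(x) = asin(x)   ⇒   g'(x) = 1/sqrt(1 - x^2)
  lim(x→0) f'(x)/g'(x) = lim(x→0) (2/sqrt(1 - x^2))/(1/sqrt(1 - x^2))
  = 2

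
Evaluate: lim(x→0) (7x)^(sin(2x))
This is an exponential indeterminate form.

For exponential indeterminate forms, take the natural log:
  Let L = lim(x→0) (7x)^(sin(2x))
  Then ln(L) = lim(x→0) [exponent × ln(base)]
  Evaluate using L'Hôpital or standard limits, then exponentiate.
  L = 1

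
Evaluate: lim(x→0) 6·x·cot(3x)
This is a 0·∞ indeterminate form.

Rewrite 0·∞ as a quotient (0/0 or ∞/∞ form), then apply L'Hôpital's rule:
  lim(x→0) 6·x·cot(3x) = 2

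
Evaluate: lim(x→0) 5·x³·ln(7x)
This is a 0·∞ indeterminate form.

Rewrite 0·∞ as a quotient (0/0 or ∞/∞ form), then apply L'Hôpital's rule:
  lim(x→0) 5·x³·ln(7x) = 0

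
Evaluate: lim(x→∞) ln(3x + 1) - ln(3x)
This is an ∞-∞ indeterminate form.

Combine fractions or rationalize to convert ∞-∞ to 0/0 form:
  lim(x→∞) ln(3x + 1) - ln(3x) = 0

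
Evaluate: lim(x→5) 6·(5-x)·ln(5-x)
This is a 0·∞ indeterminate form.

Rewrite 0·∞ as a quotient (0/0 or ∞/∞ form), then apply L'Hôpital's rule:
  lim(x→5) 6·(5-x)·ln(5-x) = 0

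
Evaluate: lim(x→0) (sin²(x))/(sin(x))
This is a 0/0 indeterminate form.

Apply L'Hôpital's rule: differentiate numerator and denominator separately.
  f(x) = sin(x)^2   ⇒   f'(x) = 2·sin(x)·cos(x)
  g(x) = sin(x)   ⇒   g'(x) = cos(x)
  lim(x→0) f'(x)/g'(x) = lim(x→0) (2·sin(x)·cos(x))/(cos(x))
  = 0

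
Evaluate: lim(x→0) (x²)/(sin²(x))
This is a 0/0 indeterminate form.

Apply L'Hôpital's rule: differentiate numerator and denominator separately.
  f(x) = x^2   ⇒   f'(x) = 2·x
  g(x) = sin(x)^2   ⇒   g'(x) = 2·sin(x)·cos(x)
  lim(x→0) f'(x)/g'(x) = lim(x→0) (2·x)/(2·sin(x)·cos(x))
  = 1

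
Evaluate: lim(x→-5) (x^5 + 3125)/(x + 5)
This is a standard limit.

Factor or rationalize the expression:
  lim(x→-5) (x^5 + 3125)/(x + 5) = 3125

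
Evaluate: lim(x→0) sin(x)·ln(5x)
This is a 0·∞ indeterminate form.

Rewrite 0·∞ as a quotient (0/0 or ∞/∞ form), then apply L'Hôpital's rule:
  lim(x→0) sin(x)·ln(5x) = 0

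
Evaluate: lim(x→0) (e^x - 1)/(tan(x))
This is a 0/0 indeterminate form.

Apply L'Hôpital's rule: differentiate numerator and denominator separately.
  f(x) = e^(x) - 1   ⇒   f'(x) = e^(x)
  g(x) = tan(x)   ⇒   g'(x) = tan(x)^2 + 1
  lim(x→0) f'(x)/g'(x) = lim(x→0) (e^(x))/(tan(x)^2 + 1)
  = 1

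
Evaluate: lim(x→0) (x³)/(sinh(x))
This is a 0/0 indeterminate form.

Apply L'Hôpital's rule: differentiate numerator and denominator separately.
  f(x) = x^3   ⇒   f'(x) = 3·x^2
  g(x) = sinh(x)   ⇒   g'(x) = cosh(x)
  lim(x→0) f'(x)/g'(x) = lim(x→0) (3·x^2)/(cosh(x))
  = 0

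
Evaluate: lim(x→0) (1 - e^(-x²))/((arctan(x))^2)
This is a 0/0 indeterminate form.

Apply L'Hôpital's rule: differentiate numerator and denominator separately.
  f(x) = 1 - e^(-x^2)   ⇒   f'(x) = 2·x·e^(-x^2)
  g(x) = atan(x)^2   ⇒   g'(x) = 2·atan(x)/(x^2 + 1)
  lim(x→0) f'(x)/g'(x) = lim(x→0) (2·x·e^(-x^2))/(2·atan(x)/(x^2 + 1))
  = 1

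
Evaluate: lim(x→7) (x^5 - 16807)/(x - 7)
This is a standard limit.

Factor or rationalize the expression:
  lim(x→7) (x^5 - 16807)/(x - 7) = 12005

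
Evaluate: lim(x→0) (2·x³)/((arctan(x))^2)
This is a 0/0 indeterminate form.

Apply L'Hôpital's rule: differentiate numerator and denominator separately.
  f(x) = 2·x^3   ⇒   f'(x) = 6·x^2
  g(x) = atan(x)^2   ⇒   g'(x) = 2·atan(x)/(x^2 + 1)
  lim(x→0) f'(x)/g'(x) = lim(x→0) (6·x^2)/(2·atan(x)/(x^2 + 1))
  = 0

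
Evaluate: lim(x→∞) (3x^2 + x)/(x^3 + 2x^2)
This is an ∞/∞ indeterminate form.

Apply L'Hôpital's rule: differentiate numerator and denominator separately.
  f(x) = 3·x^2 + x   ⇒   f'(x) = 6·x + 1
  g(x) = x^3 + 2·x^2   ⇒   g'(x) = 3·x^2 + 4·x
  lim(x→∞) f'(x)/g'(x) = lim(x→∞) (6·x + 1)/(3·x^2 + 4·x)
  = 0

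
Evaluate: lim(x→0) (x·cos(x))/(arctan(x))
This is a 0/0 indeterminate form.

Apply L'Hôpital's rule: differentiate numerator and denominator separately.
  f(x) = x·cos(x)   ⇒   f'(x) = -x·sin(x) + cos(x)
  g(x) = atan(x)   ⇒   g'(x) = 1/(x^2 + 1)
  lim(x→0) f'(x)/g'(x) = lim(x→0) (-x·sin(x) + cos(x))/(1/(x^2 + 1))
  = 1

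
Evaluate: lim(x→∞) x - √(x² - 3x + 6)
This is an ∞-∞ indeterminate form.

Combine fractions or rationalize to convert ∞-∞ to 0/0 form:
  lim(x→∞) x - √(x² - 3x + 6) = 3/2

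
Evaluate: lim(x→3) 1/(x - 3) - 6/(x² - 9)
This is an ∞-∞ indeterminate form.

Combine fractions or rationalize to convert ∞-∞ to 0/0 form:
  lim(x→3) 1/(x - 3) - 6/(x² - 9) = 1/6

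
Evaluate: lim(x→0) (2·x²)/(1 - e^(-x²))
This is a 0/0 indeterminate form.

Apply L'Hôpital's rule: differentiate numerator and denominator separately.
  f(x) = 2·x^2   ⇒   f'(x) = 4·x
  g(x) = 1 - e^(-x^2)   ⇒   g'(x) = 2·x·e^(-x^2)
  lim(x→0) f'(x)/g'(x) = lim(x→0) (4·x)/(2·x·e^(-x^2))
  = 2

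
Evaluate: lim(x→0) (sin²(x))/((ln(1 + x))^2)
This is a 0/0 indeterminate form.

Apply L'Hôpital's rule: differentiate numerator and denominator separately.
  f(x) = sin(x)^2   ⇒   f'(x) = 2·sin(x)·cos(x)
  g(x) = ln(x + 1)^2   ⇒   g'(x) = 2·ln(x + 1)/(x + 1)
  lim(x→0) f'(x)/g'(x) = lim(x→0) (2·sin(x)·cos(x))/(2·ln(x + 1)/(x + 1))
  = 1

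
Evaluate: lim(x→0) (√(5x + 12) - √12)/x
This is a standard limit.

Factor or rationalize the expression:
  lim(x→0) (√(5x + 12) - √12)/x = 5·sqrt(3)/12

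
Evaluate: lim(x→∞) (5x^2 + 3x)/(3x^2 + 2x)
This is an ∞/∞ indeterminate form.

Apply L'Hôpital's rule: differentiate numerator and denominator separately.
  f(x) = 5·x^2 + 3·x   ⇒   f'(x) = 10·x + 3
  g(x) = 3·x^2 + 2·x   ⇒   g'(x) = 6·x + 2
  lim(x→∞) f'(x)/g'(x) = lim(x→∞) (10·x + 3)/(6·x + 2)
  = 5/3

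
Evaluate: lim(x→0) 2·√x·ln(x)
This is a 0·∞ indeterminate form.

Rewrite 0·∞ as a quotient (0/0 or ∞/∞ form), then apply L'Hôpital's rule:
  lim(x→0) 2·√x·ln(x) = 0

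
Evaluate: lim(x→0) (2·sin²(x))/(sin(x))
This is a 0/0 indeterminate form.

Apply L'Hôpital's rule: differentiate numerator and denominator separately.
  f(x) = 2·sin(x)^2   ⇒   f'(x) = 4·sin(x)·cos(x)
  g(x) = sin(x)   ⇒   g'(x) = cos(x)
  lim(x→0) f'(x)/g'(x) = lim(x→0) (4·sin(x)·cos(x))/(cos(x))
  = 0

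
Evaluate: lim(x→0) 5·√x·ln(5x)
This is a 0·∞ indeterminate form.

Rewrite 0·∞ as a quotient (0/0 or ∞/∞ form), then apply L'Hôpital's rule:
  lim(x→0) 5·√x·ln(5x) = 0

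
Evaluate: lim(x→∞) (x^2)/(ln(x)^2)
This is an ∞/∞ indeterminate form.

Apply L'Hôpital's rule: differentiate numerator and denominator separately.
  f(x) = x^2   ⇒   f'(x) = 2·x
  g(x) = ln(x)^2   ⇒   g'(x) = 2·ln(x)/x
  lim(x→∞) f'(x)/g'(x) = lim(x→∞) (2·x)/(2·ln(x)/x)
  = ∞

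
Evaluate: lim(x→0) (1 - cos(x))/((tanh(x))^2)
This is a 0/0 indeterminate form.

Apply L'Hôpital's rule: differentiate numerator and denominator separately.
  f(x) = 1 - cos(x)   ⇒   f'(x) = sin(x)
  g(x) = tanh(x)^2   ⇒   g'(x) = (2 - 2·tanh(x)^2)·tanh(x)
  lim(x→0) f'(x)/g'(x) = lim(x→0) (sin(x))/((2 - 2·tanh(x)^2)·tanh(x))
  = 1/2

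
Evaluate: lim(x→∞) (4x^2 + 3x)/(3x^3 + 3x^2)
This is an ∞/∞ indeterminate form.

Apply L'Hôpital's rule: differentiate numerator and denominator separately.
  f(x) = 4·x^2 + 3·x   ⇒   f'(x) = 8·x + 3
  g(x) = 3·x^3 + 3·x^2   ⇒   g'(x) = 9·x^2 + 6·x
  lim(x→∞) f'(x)/g'(x) = lim(x→∞) (8·x + 3)/(9·x^2 + 6·x)
  = 0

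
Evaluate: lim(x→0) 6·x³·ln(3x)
This is a 0·∞ indeterminate form.

Rewrite 0·∞ as a quotient (0/0 or ∞/∞ form), then apply L'Hôpital's rule:
  lim(x→0) 6·x³·ln(3x) = 0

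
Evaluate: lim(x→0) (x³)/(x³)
This is a 0/0 indeterminate form.

Apply L'Hôpital's rule: differentiate numerator and denominator separately.
  f(x) = x^3   ⇒   f'(x) = 3·x^2
  g(x) = x^3   ⇒   g'(x) = 3·x^2
  lim(x→0) f'(x)/g'(x) = lim(x→0) (3·x^2)/(3·x^2)
  = 1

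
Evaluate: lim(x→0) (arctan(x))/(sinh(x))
This is a 0/0 indeterminate form.

Apply L'Hôpital's rule: differentiate numerator and denominator separately.
  f(x) = atan(x)   ⇒   f'(x) = 1/(x^2 + 1)
  g(x) = sinh(x)   ⇒   g'(x) = cosh(x)
  lim(x→0) f'(x)/g'(x) = lim(x→0) (1/(x^2 + 1))/(cosh(x))
  = 1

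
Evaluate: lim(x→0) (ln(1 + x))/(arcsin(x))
This is a 0/0 indeterminate form.

Apply L'Hôpital's rule: differentiate numerator and denominator separately.
  f(x) = ln(x + 1)   ⇒   f'(x) = 1/(x + 1)
  g(x) = asin(x)   ⇒   g'(x) = 1/sqrt(1 - x^2)
  lim(x→0) f'(x)/g'(x) = lim(x→0) (1/(x + 1))/(1/sqrt(1 - x^2))
  = 1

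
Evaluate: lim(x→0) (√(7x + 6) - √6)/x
This is a standard limit.

Factor or rationalize the expression:
  lim(x→0) (√(7x + 6) - √6)/x = 7·sqrt(6)/12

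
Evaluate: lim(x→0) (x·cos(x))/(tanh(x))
This is a 0/0 indeterminate form.

Apply L'Hôpital's rule: differentiate numerator and denominator separately.
  f(x) = x·cos(x)   ⇒   f'(x) = -x·sin(x) + cos(x)
  g(x) = tanh(x)   ⇒   g'(x) = 1 - tanh(x)^2
  lim(x→0) f'(x)/g'(x) = lim(x→0) (-x·sin(x) + cos(x))/(1 - tanh(x)^2)
  = 1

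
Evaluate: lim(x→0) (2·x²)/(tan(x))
This is a 0/0 indeterminate form.

Apply L'Hôpital's rule: differentiate numerator and denominator separately.
  f(x) = 2·x^2   ⇒   f'(x) = 4·x
  g(x) = tan(x)   ⇒   g'(x) = tan(x)^2 + 1
  lim(x→0) f'(x)/g'(x) = lim(x→0) (4·x)/(tan(x)^2 + 1)
  = 0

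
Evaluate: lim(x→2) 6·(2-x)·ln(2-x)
This is a 0·∞ indeterminate form.

Rewrite 0·∞ as a quotient (0/0 or ∞/∞ form), then apply L'Hôpital's rule:
  lim(x→2) 6·(2-x)·ln(2-x) = 0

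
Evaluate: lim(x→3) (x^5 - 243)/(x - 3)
This is a standard limit.

Factor or rationalize the expression:
  lim(x→3) (x^5 - 243)/(x - 3) = 405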